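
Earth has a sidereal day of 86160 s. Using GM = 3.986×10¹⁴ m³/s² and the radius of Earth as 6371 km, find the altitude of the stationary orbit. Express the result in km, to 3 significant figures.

A synchronous orbit has period T, so by Kepler's third law a = (μT²/4π²)^(1/3).
μT²/4π² = 3.986×10¹⁴ × (8.616×10⁴)² / 39.48 = 7.495×10²² m³.
a = 4.216×10⁷ m = 42163 km.
Altitude h = a − R = 42163 − 6371 = 35792 km.

h_sync ≈ 35800 km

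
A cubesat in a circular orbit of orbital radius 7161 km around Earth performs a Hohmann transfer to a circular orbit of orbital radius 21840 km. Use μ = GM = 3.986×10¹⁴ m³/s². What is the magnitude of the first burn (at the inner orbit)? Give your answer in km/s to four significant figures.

r₁ = 7161 km = 7.161×10⁶ m.
r₂ = 21840 km = 2.184×10⁷ m.
Transfer ellipse a_t = (r₁ + r₂)/2 = 1.450×10⁷ m.
At r₁: circular v_c1 = √(μ/r₁) = 7461 m/s; transfer-perigee v_p = √[μ(2/r₁ − 1/a_t)] = 9156 m/s.
Δv₁ = v_p − v_c1 = 1695 m/s.
= 1.695 km/s.

Δv ≈ 1.695 km/s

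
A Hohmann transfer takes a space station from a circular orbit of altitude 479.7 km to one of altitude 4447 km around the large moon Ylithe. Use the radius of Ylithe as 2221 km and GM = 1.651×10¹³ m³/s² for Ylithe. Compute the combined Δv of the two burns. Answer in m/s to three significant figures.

Δv_total ≈ 856 m/s

r₁ = 2221 + 479.7 = 2700.7 km = 2.7007×10⁶ m.
r₂ = 2221 + 4447 = 6668.0 km = 6.6680×10⁶ m.
Transfer ellipse a_t = (r₁ + r₂)/2 = 4.684×10⁶ m.
At r₁: circular v_c1 = √(μ/r₁) = 2472 m/s; transfer-periapsis v_p = √[μ(2/r₁ − 1/a_t)] = 2950 m/s.
Δv₁ = v_p − v_c1 = 477.4 m/s.
At r₂: circular v_c2 = √(μ/r₂) = 1574 m/s; transfer-apoapsis v_a = √[μ(2/r₂ − 1/a_t)] = 1195 m/s.
Δv₂ = v_c2 − v_a = 378.7 m/s.
Total Δv = Δv₁ + Δv₂ = 856.2 m/s.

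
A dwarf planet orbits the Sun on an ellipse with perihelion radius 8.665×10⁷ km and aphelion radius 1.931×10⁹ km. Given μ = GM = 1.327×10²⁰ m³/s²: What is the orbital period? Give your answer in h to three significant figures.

Semi-major axis a = (r_p + r_a)/2 = (8.6650×10⁷ + 1.9310×10⁹)/2 = 1.0088×10⁹ km = 1.009×10¹² m.
By Kepler's third law T = 2π√(a³/μ) = 2π × 8.796×10⁷ = 5.527×10⁸ s.
= 1.535×10⁵ h.

T ≈ 154000 h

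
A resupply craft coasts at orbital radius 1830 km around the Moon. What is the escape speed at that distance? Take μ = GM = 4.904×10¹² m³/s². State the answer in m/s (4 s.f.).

v_esc ≈ 2315 m/s

r = 1830 km = 1.830×10⁶ m.
Escape speed v_esc = √(2μ/r) = √(2 × 4.904×10¹² / 1.830×10⁶) = √(5.360×10⁶) = 2315 m/s.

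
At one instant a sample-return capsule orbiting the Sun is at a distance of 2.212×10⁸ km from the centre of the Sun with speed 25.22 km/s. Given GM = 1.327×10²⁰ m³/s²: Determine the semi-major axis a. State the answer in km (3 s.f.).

r = 2.212×10¹¹ m.
Vis-viva rearranged: 1/a = 2/r − v²/μ = 9.042×10⁻¹² − 4.793×10⁻¹² = 4.248×10⁻¹² m⁻¹.
a = 2.354×10¹¹ m = 2.3538×10⁸ km.

a ≈ 2.35×10⁸ km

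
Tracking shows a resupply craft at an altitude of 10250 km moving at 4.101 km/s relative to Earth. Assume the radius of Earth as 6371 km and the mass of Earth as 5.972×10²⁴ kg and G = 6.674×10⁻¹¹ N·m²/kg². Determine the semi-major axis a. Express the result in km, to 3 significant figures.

a ≈ 12800 km

μ = GM = 6.674×10⁻¹¹ × 5.972×10²⁴ = 3.986×10¹⁴ m³/s².
r = 6371 + 10250 = 16621 km = 1.662×10⁷ m.
Specific orbital energy ε = v²/2 − μ/r = (4101)²/2 − 3.986×10¹⁴/1.662×10⁷ = -1.557×10⁷ J/kg.
Since ε = −μ/(2a), a = −μ/(2ε) = 1.280×10⁷ m = 12799 km.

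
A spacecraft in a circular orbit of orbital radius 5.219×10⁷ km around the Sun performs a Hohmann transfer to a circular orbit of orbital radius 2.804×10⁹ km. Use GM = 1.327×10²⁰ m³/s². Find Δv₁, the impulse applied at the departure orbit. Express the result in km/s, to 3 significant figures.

r₁ = 5.219×10⁷ km = 5.219×10¹⁰ m.
r₂ = 2.804×10⁹ km = 2.804×10¹² m.
Transfer ellipse a_t = (r₁ + r₂)/2 = 1.428×10¹² m.
At r₁: circular v_c1 = √(μ/r₁) = 50420 m/s; transfer-perihelion v_p = √[μ(2/r₁ − 1/a_t)] = 70660 m/s.
Δv₁ = v_p − v_c1 = 20230 m/s.
= 20.23 km/s.

Δv ≈ 20.2 km/s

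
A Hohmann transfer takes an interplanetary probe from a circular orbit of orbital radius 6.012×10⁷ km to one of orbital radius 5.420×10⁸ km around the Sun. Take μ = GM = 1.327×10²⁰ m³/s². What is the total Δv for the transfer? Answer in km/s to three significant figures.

r₁ = 6.012×10⁷ km = 6.012×10¹⁰ m.
r₂ = 5.420×10⁸ km = 5.420×10¹¹ m.
Transfer ellipse a_t = (r₁ + r₂)/2 = 3.011×10¹¹ m.
At r₁: circular v_c1 = √(μ/r₁) = 46980 m/s; transfer-perihelion v_p = √[μ(2/r₁ − 1/a_t)] = 63040 m/s.
Δv₁ = v_p − v_c1 = 16060 m/s.
At r₂: circular v_c2 = √(μ/r₂) = 15650 m/s; transfer-aphelion v_a = √[μ(2/r₂ − 1/a_t)] = 6992 m/s.
Δv₂ = v_c2 − v_a = 8655 m/s.
Total Δv = Δv₁ + Δv₂ = 24710 m/s = 24.71 km/s.

Δv_total ≈ 24.7 km/s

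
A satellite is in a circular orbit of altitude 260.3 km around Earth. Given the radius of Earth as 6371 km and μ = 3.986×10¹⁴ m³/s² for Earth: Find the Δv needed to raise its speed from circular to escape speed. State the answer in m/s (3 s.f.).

r = 6371 + 260.3 = 6631.3 km = 6.6313×10⁶ m.
Circular speed v_c = √(μ/r) = 7753 m/s.
Escape speed v_esc = √(2μ/r) = √2 × v_c = 10960 m/s.
Δv = v_esc − v_c = 3211 m/s.

Δv ≈ 3210 m/s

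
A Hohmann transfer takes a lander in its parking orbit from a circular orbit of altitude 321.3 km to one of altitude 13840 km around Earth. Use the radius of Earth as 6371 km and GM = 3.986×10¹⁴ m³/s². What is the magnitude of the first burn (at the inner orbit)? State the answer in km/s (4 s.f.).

r₁ = 6371 + 321.3 = 6692.3 km = 6.6923×10⁶ m.
r₂ = 6371 + 13840 = 20211 km = 2.0211×10⁷ m.
Transfer ellipse a_t = (r₁ + r₂)/2 = 1.345×10⁷ m.
At r₁: circular v_c1 = √(μ/r₁) = 7718 m/s; transfer-perigee v_p = √[μ(2/r₁ − 1/a_t)] = 9460 m/s.
Δv₁ = v_p − v_c1 = 1742 m/s.
= 1.742 km/s.

Δv ≈ 1.742 km/s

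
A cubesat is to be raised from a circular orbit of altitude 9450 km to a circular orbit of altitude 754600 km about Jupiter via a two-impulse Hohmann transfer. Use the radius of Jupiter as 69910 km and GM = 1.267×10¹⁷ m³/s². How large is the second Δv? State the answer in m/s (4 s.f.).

r₁ = 69910 + 9450 = 79360 km = 7.9360×10⁷ m.
r₂ = 69910 + 754600 = 824510 km = 8.2451×10⁸ m.
Transfer ellipse a_t = (r₁ + r₂)/2 = 4.519×10⁸ m.
At r₁: circular v_c1 = √(μ/r₁) = 39960 m/s; transfer-perijove v_p = √[μ(2/r₁ − 1/a_t)] = 53970 m/s.
At r₂: circular v_c2 = √(μ/r₂) = 12400 m/s; transfer-apojove v_a = √[μ(2/r₂ − 1/a_t)] = 5195 m/s.
Δv₂ = v_c2 − v_a = 7202 m/s.

Δv ≈ 7202 m/s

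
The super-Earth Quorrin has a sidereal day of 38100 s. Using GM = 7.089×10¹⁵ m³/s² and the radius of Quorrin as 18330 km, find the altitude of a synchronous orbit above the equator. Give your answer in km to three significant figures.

h_sync ≈ 45500 km

A synchronous orbit has period T, so by Kepler's third law a = (μT²/4π²)^(1/3).
μT²/4π² = 7.089×10¹⁵ × (3.810×10⁴)² / 39.48 = 2.607×10²³ m³.
a = 6.388×10⁷ m = 63879 km.
Altitude h = a − R = 63879 − 18330 = 45549 km.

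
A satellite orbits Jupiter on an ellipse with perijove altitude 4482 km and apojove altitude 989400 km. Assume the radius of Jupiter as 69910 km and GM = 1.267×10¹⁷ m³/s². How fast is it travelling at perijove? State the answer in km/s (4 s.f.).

v ≈ 56.42 km/s

r_p = 69910 + 4482 = 74392 km = 7.4392×10⁷ m.
r_a = 69910 + 989400 = 1059300 km = 1.0593×10⁹ m.
Semi-major axis a = (r_p + r_a)/2 = 5.6685×10⁵ km = 5.669×10⁸ m.
Vis-viva: v² = μ(2/r − 1/a) = 1.267×10¹⁷ × (2.688×10⁻⁸ − 1.764×10⁻⁹) = 3.183×10⁹ m²/s².
v = 56420 m/s = 56.42 km/s.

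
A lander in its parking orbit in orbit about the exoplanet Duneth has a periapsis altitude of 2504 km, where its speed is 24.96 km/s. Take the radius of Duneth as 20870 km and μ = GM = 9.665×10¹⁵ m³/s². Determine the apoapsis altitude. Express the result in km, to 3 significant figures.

r_p = 20870 + 2504 = 23374 km = 2.337×10⁷ m.
Specific energy ε = v²/2 − μ/r = -1.020×10⁸ J/kg, so a = −μ/(2ε) = 4.738×10⁷ m.
The apsides satisfy r_p + r_a = 2a, so the apoapsis radius is 2a − r_p = 7.139×10⁷ m = 71388 km.
Apoapsis altitude = 71388 − 20870 = 50518 km.

apoapsis altitude ≈ 50500 km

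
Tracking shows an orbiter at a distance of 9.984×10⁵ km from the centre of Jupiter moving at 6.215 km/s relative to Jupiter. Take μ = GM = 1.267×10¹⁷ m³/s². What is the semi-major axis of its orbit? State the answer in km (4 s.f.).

a ≈ 5.888×10⁵ km

r = 9.984×10⁸ m.
Vis-viva rearranged: 1/a = 2/r − v²/μ = 2.003×10⁻⁹ − 3.049×10⁻¹⁰ = 1.698×10⁻⁹ m⁻¹.
a = 5.888×10⁸ m = 5.8881×10⁵ km.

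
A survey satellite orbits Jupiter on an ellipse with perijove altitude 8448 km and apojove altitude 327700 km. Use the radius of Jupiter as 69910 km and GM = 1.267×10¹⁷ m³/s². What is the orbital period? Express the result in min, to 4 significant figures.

r_p = 69910 + 8448 = 78358 km = 7.8358×10⁷ m.
r_a = 69910 + 327700 = 397610 km = 3.9761×10⁸ m.
Semi-major axis a = (r_p + r_a)/2 = (78358 + 3.9761×10⁵)/2 = 2.3798×10⁵ km = 2.380×10⁸ m.
By Kepler's third law T = 2π√(a³/μ) = 2π × 1.031×10⁴ = 6.481×10⁴ s.
= 1080 min.

T ≈ 1080 min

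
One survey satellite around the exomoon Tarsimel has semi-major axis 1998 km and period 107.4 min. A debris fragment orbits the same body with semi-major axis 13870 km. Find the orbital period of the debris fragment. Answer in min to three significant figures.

T₂ ≈ 1960 min

Kepler's third law: T² ∝ a³, so T₂ = T₁ (a₂/a₁)^(3/2).
a₂/a₁ = 6.942, (a₂/a₁)^(3/2) = 18.29.
T₂ = 107.4 × 18.29 = 1964 min.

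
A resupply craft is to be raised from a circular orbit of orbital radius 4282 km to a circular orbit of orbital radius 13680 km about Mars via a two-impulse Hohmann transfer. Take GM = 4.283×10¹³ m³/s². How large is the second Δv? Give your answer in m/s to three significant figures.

Δv ≈ 548 m/s

r₁ = 4282 km = 4.282×10⁶ m.
r₂ = 13680 km = 1.368×10⁷ m.
Transfer ellipse a_t = (r₁ + r₂)/2 = 8.981×10⁶ m.
At r₁: circular v_c1 = √(μ/r₁) = 3163 m/s; transfer-periapsis v_p = √[μ(2/r₁ − 1/a_t)] = 3903 m/s.
At r₂: circular v_c2 = √(μ/r₂) = 1769 m/s; transfer-apoapsis v_a = √[μ(2/r₂ − 1/a_t)] = 1222 m/s.
Δv₂ = v_c2 − v_a = 547.6 m/s.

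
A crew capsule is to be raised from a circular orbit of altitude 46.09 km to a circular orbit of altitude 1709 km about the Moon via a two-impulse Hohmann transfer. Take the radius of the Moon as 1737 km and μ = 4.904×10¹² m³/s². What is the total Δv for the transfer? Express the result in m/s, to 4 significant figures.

Δv_total ≈ 453.3 m/s

r₁ = 1737 + 46.09 = 1783.1 km = 1.7831×10⁶ m.
r₂ = 1737 + 1709 = 3446.0 km = 3.4460×10⁶ m.
Transfer ellipse a_t = (r₁ + r₂)/2 = 2.615×10⁶ m.
At r₁: circular v_c1 = √(μ/r₁) = 1658 m/s; transfer-perilune v_p = √[μ(2/r₁ − 1/a_t)] = 1904 m/s.
Δv₁ = v_p − v_c1 = 245.5 m/s.
At r₂: circular v_c2 = √(μ/r₂) = 1193 m/s; transfer-apolune v_a = √[μ(2/r₂ − 1/a_t)] = 985.2 m/s.
Δv₂ = v_c2 − v_a = 207.8 m/s.
Total Δv = Δv₁ + Δv₂ = 453.3 m/s.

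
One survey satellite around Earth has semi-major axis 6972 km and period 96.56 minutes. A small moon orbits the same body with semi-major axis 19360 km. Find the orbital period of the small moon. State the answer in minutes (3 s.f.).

Kepler's third law: T² ∝ a³, so T₂ = T₁ (a₂/a₁)^(3/2).
a₂/a₁ = 2.777, (a₂/a₁)^(3/2) = 4.627.
T₂ = 96.56 × 4.627 = 446.8 minutes.

T₂ ≈ 447 minutes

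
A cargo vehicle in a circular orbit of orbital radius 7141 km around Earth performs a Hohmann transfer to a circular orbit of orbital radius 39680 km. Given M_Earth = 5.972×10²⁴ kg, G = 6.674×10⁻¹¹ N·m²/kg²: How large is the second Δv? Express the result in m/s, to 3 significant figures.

Δv ≈ 1420 m/s

μ = GM = 6.674×10⁻¹¹ × 5.972×10²⁴ = 3.986×10¹⁴ m³/s².
r₁ = 7141 km = 7.141×10⁶ m.
r₂ = 39680 km = 3.968×10⁷ m.
Transfer ellipse a_t = (r₁ + r₂)/2 = 2.341×10⁷ m.
At r₁: circular v_c1 = √(μ/r₁) = 7471 m/s; transfer-perigee v_p = √[μ(2/r₁ − 1/a_t)] = 9726 m/s.
At r₂: circular v_c2 = √(μ/r₂) = 3169 m/s; transfer-apogee v_a = √[μ(2/r₂ − 1/a_t)] = 1750 m/s.
Δv₂ = v_c2 − v_a = 1419 m/s.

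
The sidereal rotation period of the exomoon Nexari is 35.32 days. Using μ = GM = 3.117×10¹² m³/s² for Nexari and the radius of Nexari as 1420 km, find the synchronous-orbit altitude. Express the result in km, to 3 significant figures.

h_sync ≈ 88800 km

T = 35.32 days = 3.052×10⁶ s.
A synchronous orbit has period T, so by Kepler's third law a = (μT²/4π²)^(1/3).
μT²/4π² = 3.117×10¹² × (3.052×10⁶)² / 39.48 = 7.353×10²³ m³.
a = 9.026×10⁷ m = 90257 km.
Altitude h = a − R = 90257 − 1420 = 88837 km.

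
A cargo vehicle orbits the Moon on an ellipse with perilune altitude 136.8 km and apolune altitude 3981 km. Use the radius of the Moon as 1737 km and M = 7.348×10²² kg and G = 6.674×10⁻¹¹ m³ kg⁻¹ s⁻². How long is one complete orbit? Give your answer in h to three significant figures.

μ = GM = 6.674×10⁻¹¹ × 7.348×10²² = 4.904×10¹² m³/s².
r_p = 1737 + 136.8 = 1873.8 km = 1.8738×10⁶ m.
r_a = 1737 + 3981 = 5718.0 km = 5.7180×10⁶ m.
Semi-major axis a = (r_p + r_a)/2 = (1873.8 + 5718.0)/2 = 3795.9 km = 3.796×10⁶ m.
By Kepler's third law T = 2π√(a³/μ) = 2π × 3.340×10³ = 2.098×10⁴ s.
= 5.829 h.

T ≈ 5.83 h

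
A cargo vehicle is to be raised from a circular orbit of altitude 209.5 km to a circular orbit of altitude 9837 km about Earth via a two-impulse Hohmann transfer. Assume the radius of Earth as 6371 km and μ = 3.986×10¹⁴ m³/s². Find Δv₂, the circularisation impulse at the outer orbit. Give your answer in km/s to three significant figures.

r₁ = 6371 + 209.5 = 6580.5 km = 6.5805×10⁶ m.
r₂ = 6371 + 9837 = 16208 km = 1.6208×10⁷ m.
Transfer ellipse a_t = (r₁ + r₂)/2 = 1.139×10⁷ m.
At r₁: circular v_c1 = √(μ/r₁) = 7783 m/s; transfer-perigee v_p = √[μ(2/r₁ − 1/a_t)] = 9282 m/s.
At r₂: circular v_c2 = √(μ/r₂) = 4959 m/s; transfer-apogee v_a = √[μ(2/r₂ − 1/a_t)] = 3769 m/s.
Δv₂ = v_c2 − v_a = 1190 m/s.
= 1.190 km/s.

Δv ≈ 1.19 km/s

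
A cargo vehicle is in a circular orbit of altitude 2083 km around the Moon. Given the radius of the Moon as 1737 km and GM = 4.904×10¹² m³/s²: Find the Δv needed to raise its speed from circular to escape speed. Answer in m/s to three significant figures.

Δv ≈ 469 m/s

r = 1737 + 2083 = 3820.0 km = 3.8200×10⁶ m.
Circular speed v_c = √(μ/r) = 1133 m/s.
Escape speed v_esc = √(2μ/r) = √2 × v_c = 1602 m/s.
Δv = v_esc − v_c = 469.3 m/s.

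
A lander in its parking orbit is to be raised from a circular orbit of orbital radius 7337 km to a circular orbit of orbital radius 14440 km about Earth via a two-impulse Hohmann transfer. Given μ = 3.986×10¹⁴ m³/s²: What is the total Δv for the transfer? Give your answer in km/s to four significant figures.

Δv_total ≈ 2.058 km/s

r₁ = 7337 km = 7.337×10⁶ m.
r₂ = 14440 km = 1.444×10⁷ m.
Transfer ellipse a_t = (r₁ + r₂)/2 = 1.089×10⁷ m.
At r₁: circular v_c1 = √(μ/r₁) = 7371 m/s; transfer-perigee v_p = √[μ(2/r₁ − 1/a_t)] = 8488 m/s.
Δv₁ = v_p − v_c1 = 1117 m/s.
At r₂: circular v_c2 = √(μ/r₂) = 5254 m/s; transfer-apogee v_a = √[μ(2/r₂ − 1/a_t)] = 4313 m/s.
Δv₂ = v_c2 − v_a = 941.1 m/s.
Total Δv = Δv₁ + Δv₂ = 2058 m/s = 2.058 km/s.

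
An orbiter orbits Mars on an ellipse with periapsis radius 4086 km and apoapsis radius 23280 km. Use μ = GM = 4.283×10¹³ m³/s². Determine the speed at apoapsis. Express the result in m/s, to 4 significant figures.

Semi-major axis a = (r_p + r_a)/2 = 13683 km = 1.368×10⁷ m.
Vis-viva: v² = μ(2/r − 1/a) = 4.283×10¹³ × (8.591×10⁻⁸ − 7.308×10⁻⁸) = 5.494×10⁵ m²/s².
v = 741.2 m/s.

v ≈ 741.2 m/s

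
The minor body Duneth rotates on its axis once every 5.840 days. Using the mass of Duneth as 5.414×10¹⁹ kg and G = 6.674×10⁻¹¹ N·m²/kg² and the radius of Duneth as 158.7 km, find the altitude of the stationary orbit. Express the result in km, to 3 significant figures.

μ = GM = 6.674×10⁻¹¹ × 5.414×10¹⁹ = 3.613×10⁹ m³/s².
T = 5.840 days = 5.046×10⁵ s.
A synchronous orbit has period T, so by Kepler's third law a = (μT²/4π²)^(1/3).
μT²/4π² = 3.613×10⁹ × (5.046×10⁵)² / 39.48 = 2.330×10¹⁹ m³.
a = 2.856×10⁶ m = 2856.3 km.
Altitude h = a − R = 2856.3 − 158.7 = 2697.6 km.

h_sync ≈ 2700 km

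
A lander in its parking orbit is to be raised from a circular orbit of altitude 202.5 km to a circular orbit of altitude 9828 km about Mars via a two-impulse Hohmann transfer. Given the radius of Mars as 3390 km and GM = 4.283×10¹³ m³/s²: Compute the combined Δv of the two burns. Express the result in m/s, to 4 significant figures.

Δv_total ≈ 1500 m/s

r₁ = 3390 + 202.5 = 3592.5 km = 3.5925×10⁶ m.
r₂ = 3390 + 9828 = 13218 km = 1.3218×10⁷ m.
Transfer ellipse a_t = (r₁ + r₂)/2 = 8.405×10⁶ m.
At r₁: circular v_c1 = √(μ/r₁) = 3453 m/s; transfer-periapsis v_p = √[μ(2/r₁ − 1/a_t)] = 4330 m/s.
Δv₁ = v_p − v_c1 = 877.1 m/s.
At r₂: circular v_c2 = √(μ/r₂) = 1800 m/s; transfer-apoapsis v_a = √[μ(2/r₂ − 1/a_t)] = 1177 m/s.
Δv₂ = v_c2 − v_a = 623.2 m/s.
Total Δv = Δv₁ + Δv₂ = 1500 m/s.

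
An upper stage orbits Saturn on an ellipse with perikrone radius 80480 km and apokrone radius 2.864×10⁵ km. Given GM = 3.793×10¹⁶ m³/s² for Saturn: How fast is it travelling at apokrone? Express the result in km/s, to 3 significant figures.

Semi-major axis a = (r_p + r_a)/2 = 1.8344×10⁵ km = 1.834×10⁸ m.
Vis-viva: v² = μ(2/r − 1/a) = 3.793×10¹⁶ × (6.983×10⁻⁹ − 5.451×10⁻⁹) = 5.810×10⁷ m²/s².
v = 7623 m/s = 7.623 km/s.

v ≈ 7.62 km/s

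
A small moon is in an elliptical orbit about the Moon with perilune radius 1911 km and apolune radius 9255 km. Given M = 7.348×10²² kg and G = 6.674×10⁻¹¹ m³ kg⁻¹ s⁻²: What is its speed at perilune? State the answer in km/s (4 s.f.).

v ≈ 2.063 km/s

μ = GM = 6.674×10⁻¹¹ × 7.348×10²² = 4.904×10¹² m³/s².
Semi-major axis a = (r_p + r_a)/2 = 5583.0 km = 5.583×10⁶ m.
Vis-viva: v² = μ(2/r − 1/a) = 4.904×10¹² × (1.047×10⁻⁶ − 1.791×10⁻⁷) = 4.254×10⁶ m²/s².
v = 2063 m/s = 2.063 km/s.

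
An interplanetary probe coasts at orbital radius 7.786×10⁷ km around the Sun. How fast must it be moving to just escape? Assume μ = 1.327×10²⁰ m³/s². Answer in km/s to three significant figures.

v_esc ≈ 58.4 km/s

r = 7.786×10⁷ km = 7.786×10¹⁰ m.
Escape speed v_esc = √(2μ/r) = √(2 × 1.327×10²⁰ / 7.786×10¹⁰) = √(3.409×10⁹) = 58380 m/s.
= 58.38 km/s.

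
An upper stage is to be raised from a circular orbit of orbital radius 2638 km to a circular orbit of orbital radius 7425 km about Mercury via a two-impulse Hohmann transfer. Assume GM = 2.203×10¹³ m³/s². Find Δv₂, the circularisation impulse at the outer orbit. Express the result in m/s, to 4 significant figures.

Δv ≈ 475.3 m/s

r₁ = 2638 km = 2.638×10⁶ m.
r₂ = 7425 km = 7.425×10⁶ m.
Transfer ellipse a_t = (r₁ + r₂)/2 = 5.032×10⁶ m.
At r₁: circular v_c1 = √(μ/r₁) = 2890 m/s; transfer-periherm v_p = √[μ(2/r₁ − 1/a_t)] = 3511 m/s.
At r₂: circular v_c2 = √(μ/r₂) = 1722 m/s; transfer-apoherm v_a = √[μ(2/r₂ − 1/a_t)] = 1247 m/s.
Δv₂ = v_c2 − v_a = 475.3 m/s.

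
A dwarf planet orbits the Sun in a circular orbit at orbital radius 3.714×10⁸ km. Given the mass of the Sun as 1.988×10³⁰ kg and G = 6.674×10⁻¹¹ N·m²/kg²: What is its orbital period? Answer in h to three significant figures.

T ≈ 34300 h

μ = GM = 6.674×10⁻¹¹ × 1.988×10³⁰ = 1.327×10²⁰ m³/s².
r = 3.714×10⁸ km = 3.714×10¹¹ m.
Kepler's third law: T = 2π√(r³/μ) = 2π√((3.714×10¹¹)³ / 1.327×10²⁰).
r³/μ = 3.861×10¹⁴ s², so T = 2π × 1.965×10⁷ = 1.235×10⁸ s.
Converting: 1.235×10⁸ s ÷ 3600 = 34300 h.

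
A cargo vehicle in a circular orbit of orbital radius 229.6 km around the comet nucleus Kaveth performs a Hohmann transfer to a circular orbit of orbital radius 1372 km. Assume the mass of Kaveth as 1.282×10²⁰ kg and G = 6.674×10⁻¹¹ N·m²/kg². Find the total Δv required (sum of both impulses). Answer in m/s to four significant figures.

Δv_total ≈ 96.32 m/s

μ = GM = 6.674×10⁻¹¹ × 1.282×10²⁰ = 8.556×10⁹ m³/s².
r₁ = 229.6 km = 2.296×10⁵ m.
r₂ = 1372 km = 1.372×10⁶ m.
Transfer ellipse a_t = (r₁ + r₂)/2 = 8.008×10⁵ m.
At r₁: circular v_c1 = √(μ/r₁) = 193.0 m/s; transfer-periapsis v_p = √[μ(2/r₁ − 1/a_t)] = 252.7 m/s.
Δv₁ = v_p − v_c1 = 59.64 m/s.
At r₂: circular v_c2 = √(μ/r₂) = 78.97 m/s; transfer-apoapsis v_a = √[μ(2/r₂ − 1/a_t)] = 42.28 m/s.
Δv₂ = v_c2 − v_a = 36.68 m/s.
Total Δv = Δv₁ + Δv₂ = 96.32 m/s.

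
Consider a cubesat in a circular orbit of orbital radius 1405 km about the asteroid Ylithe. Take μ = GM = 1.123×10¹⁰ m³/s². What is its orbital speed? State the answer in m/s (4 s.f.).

r = 1405 km = 1.405×10⁶ m.
For a circular orbit v = √(μ/r) = √(1.123×10¹⁰ / 1.405×10⁶) = √(7.993×10³) = 89.40 m/s.

v ≈ 89.40 m/s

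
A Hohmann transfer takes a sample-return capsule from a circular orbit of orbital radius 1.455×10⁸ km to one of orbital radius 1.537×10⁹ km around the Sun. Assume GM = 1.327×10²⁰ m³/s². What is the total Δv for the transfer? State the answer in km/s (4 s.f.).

Δv_total ≈ 16.05 km/s

r₁ = 1.455×10⁸ km = 1.455×10¹¹ m.
r₂ = 1.537×10⁹ km = 1.537×10¹² m.
Transfer ellipse a_t = (r₁ + r₂)/2 = 8.412×10¹¹ m.
At r₁: circular v_c1 = √(μ/r₁) = 30200 m/s; transfer-perihelion v_p = √[μ(2/r₁ − 1/a_t)] = 40820 m/s.
Δv₁ = v_p − v_c1 = 10620 m/s.
At r₂: circular v_c2 = √(μ/r₂) = 9292 m/s; transfer-aphelion v_a = √[μ(2/r₂ − 1/a_t)] = 3864 m/s.
Δv₂ = v_c2 − v_a = 5428 m/s.
Total Δv = Δv₁ + Δv₂ = 16050 m/s = 16.05 km/s.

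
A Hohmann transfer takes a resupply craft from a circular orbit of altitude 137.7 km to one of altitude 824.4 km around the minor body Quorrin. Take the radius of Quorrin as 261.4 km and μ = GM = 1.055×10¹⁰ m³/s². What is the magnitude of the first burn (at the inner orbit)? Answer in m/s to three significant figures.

r₁ = 261.4 + 137.7 = 399.10 km = 3.9910×10⁵ m.
r₂ = 261.4 + 824.4 = 1085.8 km = 1.0858×10⁶ m.
Transfer ellipse a_t = (r₁ + r₂)/2 = 7.424×10⁵ m.
At r₁: circular v_c1 = √(μ/r₁) = 162.6 m/s; transfer-periapsis v_p = √[μ(2/r₁ − 1/a_t)] = 196.6 m/s.
Δv₁ = v_p − v_c1 = 34.03 m/s.

Δv ≈ 34.0 m/s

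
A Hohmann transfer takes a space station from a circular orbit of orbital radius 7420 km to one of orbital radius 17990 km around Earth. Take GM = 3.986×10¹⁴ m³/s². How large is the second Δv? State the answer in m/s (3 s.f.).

r₁ = 7420 km = 7.420×10⁶ m.
r₂ = 17990 km = 1.799×10⁷ m.
Transfer ellipse a_t = (r₁ + r₂)/2 = 1.270×10⁷ m.
At r₁: circular v_c1 = √(μ/r₁) = 7329 m/s; transfer-perigee v_p = √[μ(2/r₁ − 1/a_t)] = 8722 m/s.
At r₂: circular v_c2 = √(μ/r₂) = 4707 m/s; transfer-apogee v_a = √[μ(2/r₂ − 1/a_t)] = 3597 m/s.
Δv₂ = v_c2 − v_a = 1110 m/s.

Δv ≈ 1110 m/s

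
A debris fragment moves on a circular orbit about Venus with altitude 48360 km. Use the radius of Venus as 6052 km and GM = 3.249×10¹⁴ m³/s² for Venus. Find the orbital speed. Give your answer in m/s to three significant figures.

r = 6052 + 48360 = 54412 km = 5.4412×10⁷ m.
For a circular orbit v = √(μ/r) = √(3.249×10¹⁴ / 5.441×10⁷) = √(5.971×10⁶) = 2444 m/s.

v ≈ 2440 m/s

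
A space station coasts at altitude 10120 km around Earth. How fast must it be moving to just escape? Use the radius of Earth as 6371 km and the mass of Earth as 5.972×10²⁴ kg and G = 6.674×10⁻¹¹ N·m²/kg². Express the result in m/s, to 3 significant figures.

μ = GM = 6.674×10⁻¹¹ × 5.972×10²⁴ = 3.986×10¹⁴ m³/s².
r = 6371 + 10120 = 16491 km = 1.6491×10⁷ m.
Escape speed v_esc = √(2μ/r) = √(2 × 3.986×10¹⁴ / 1.649×10⁷) = √(4.834×10⁷) = 6953 m/s.

v_esc ≈ 6950 m/s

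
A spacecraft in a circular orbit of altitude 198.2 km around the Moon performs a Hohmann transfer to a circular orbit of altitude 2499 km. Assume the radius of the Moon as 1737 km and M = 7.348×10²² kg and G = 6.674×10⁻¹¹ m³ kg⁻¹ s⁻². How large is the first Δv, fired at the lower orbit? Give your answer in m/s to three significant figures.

Δv ≈ 273 m/s

μ = GM = 6.674×10⁻¹¹ × 7.348×10²² = 4.904×10¹² m³/s².
r₁ = 1737 + 198.2 = 1935.2 km = 1.9352×10⁶ m.
r₂ = 1737 + 2499 = 4236.0 km = 4.2360×10⁶ m.
Transfer ellipse a_t = (r₁ + r₂)/2 = 3.086×10⁶ m.
At r₁: circular v_c1 = √(μ/r₁) = 1592 m/s; transfer-perilune v_p = √[μ(2/r₁ − 1/a_t)] = 1865 m/s.
Δv₁ = v_p − v_c1 = 273.3 m/s.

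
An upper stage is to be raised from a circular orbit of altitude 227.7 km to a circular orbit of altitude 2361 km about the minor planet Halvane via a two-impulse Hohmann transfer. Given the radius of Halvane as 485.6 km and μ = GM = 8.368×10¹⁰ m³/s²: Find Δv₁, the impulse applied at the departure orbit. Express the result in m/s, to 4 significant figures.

Δv ≈ 90.63 m/s

r₁ = 485.6 + 227.7 = 713.30 km = 7.1330×10⁵ m.
r₂ = 485.6 + 2361 = 2846.6 km = 2.8466×10⁶ m.
Transfer ellipse a_t = (r₁ + r₂)/2 = 1.780×10⁶ m.
At r₁: circular v_c1 = √(μ/r₁) = 342.5 m/s; transfer-periapsis v_p = √[μ(2/r₁ − 1/a_t)] = 433.1 m/s.
Δv₁ = v_p − v_c1 = 90.63 m/s.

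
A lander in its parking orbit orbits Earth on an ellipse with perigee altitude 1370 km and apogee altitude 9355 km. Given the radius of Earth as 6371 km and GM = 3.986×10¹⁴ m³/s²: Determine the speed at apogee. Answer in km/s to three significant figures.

v ≈ 4.09 km/s

r_p = 6371 + 1370 = 7741.0 km = 7.7410×10⁶ m.
r_a = 6371 + 9355 = 15726 km = 1.5726×10⁷ m.
Semi-major axis a = (r_p + r_a)/2 = 11734 km = 1.173×10⁷ m.
Vis-viva: v² = μ(2/r − 1/a) = 3.986×10¹⁴ × (1.272×10⁻⁷ − 8.523×10⁻⁸) = 1.672×10⁷ m²/s².
v = 4089 m/s = 4.089 km/s.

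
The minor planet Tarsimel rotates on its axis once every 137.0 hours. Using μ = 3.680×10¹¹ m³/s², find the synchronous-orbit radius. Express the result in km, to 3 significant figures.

r_sync ≈ 13100 km

T = 137.0 hours = 4.932×10⁵ s.
A synchronous orbit has period T, so by Kepler's third law a = (μT²/4π²)^(1/3).
μT²/4π² = 3.680×10¹¹ × (4.932×10⁵)² / 39.48 = 2.267×10²¹ m³.
a = 1.314×10⁷ m = 13137 km.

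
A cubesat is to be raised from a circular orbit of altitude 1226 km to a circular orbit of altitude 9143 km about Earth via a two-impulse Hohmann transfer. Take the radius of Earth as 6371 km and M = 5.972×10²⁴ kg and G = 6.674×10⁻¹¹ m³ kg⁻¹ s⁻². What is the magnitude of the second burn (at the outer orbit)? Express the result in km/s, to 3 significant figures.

μ = GM = 6.674×10⁻¹¹ × 5.972×10²⁴ = 3.986×10¹⁴ m³/s².
r₁ = 6371 + 1226 = 7597.0 km = 7.5970×10⁶ m.
r₂ = 6371 + 9143 = 15514 km = 1.5514×10⁷ m.
Transfer ellipse a_t = (r₁ + r₂)/2 = 1.156×10⁷ m.
At r₁: circular v_c1 = √(μ/r₁) = 7243 m/s; transfer-perigee v_p = √[μ(2/r₁ − 1/a_t)] = 8393 m/s.
At r₂: circular v_c2 = √(μ/r₂) = 5069 m/s; transfer-apogee v_a = √[μ(2/r₂ − 1/a_t)] = 4110 m/s.
Δv₂ = v_c2 − v_a = 958.9 m/s.
= 0.9589 km/s.

Δv ≈ 0.959 km/s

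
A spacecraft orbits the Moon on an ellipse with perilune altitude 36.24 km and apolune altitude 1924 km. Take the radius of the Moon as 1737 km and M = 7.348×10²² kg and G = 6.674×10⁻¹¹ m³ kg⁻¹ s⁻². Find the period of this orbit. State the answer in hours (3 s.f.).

T ≈ 3.53 hours

μ = GM = 6.674×10⁻¹¹ × 7.348×10²² = 4.904×10¹² m³/s².
r_p = 1737 + 36.24 = 1773.2 km = 1.7732×10⁶ m.
r_a = 1737 + 1924 = 3661.0 km = 3.6610×10⁶ m.
Semi-major axis a = (r_p + r_a)/2 = (1773.2 + 3661.0)/2 = 2717.1 km = 2.717×10⁶ m.
By Kepler's third law T = 2π√(a³/μ) = 2π × 2.022×10³ = 1.271×10⁴ s.
= 3.530 hours.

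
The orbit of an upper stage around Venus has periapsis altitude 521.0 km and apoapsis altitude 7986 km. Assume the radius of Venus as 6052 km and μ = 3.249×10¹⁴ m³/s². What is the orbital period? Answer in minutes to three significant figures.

r_p = 6052 + 521.0 = 6573.0 km = 6.5730×10⁶ m.
r_a = 6052 + 7986 = 14038 km = 1.4038×10⁷ m.
Semi-major axis a = (r_p + r_a)/2 = (6573.0 + 14038)/2 = 10306 km = 1.031×10⁷ m.
By Kepler's third law T = 2π√(a³/μ) = 2π × 1.835×10³ = 1.153×10⁴ s.
= 192.2 minutes.

T ≈ 192 minutes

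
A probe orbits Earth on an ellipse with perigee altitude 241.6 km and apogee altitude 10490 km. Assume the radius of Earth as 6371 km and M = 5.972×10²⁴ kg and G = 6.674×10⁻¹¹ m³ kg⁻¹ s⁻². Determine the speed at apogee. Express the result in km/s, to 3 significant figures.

v ≈ 3.65 km/s

μ = GM = 6.674×10⁻¹¹ × 5.972×10²⁴ = 3.986×10¹⁴ m³/s².
r_p = 6371 + 241.6 = 6612.6 km = 6.6126×10⁶ m.
r_a = 6371 + 10490 = 16861 km = 1.6861×10⁷ m.
Semi-major axis a = (r_p + r_a)/2 = 11737 km = 1.174×10⁷ m.
Vis-viva: v² = μ(2/r − 1/a) = 3.986×10¹⁴ × (1.186×10⁻⁷ − 8.520×10⁻⁸) = 1.332×10⁷ m²/s².
v = 3649 m/s = 3.649 km/s.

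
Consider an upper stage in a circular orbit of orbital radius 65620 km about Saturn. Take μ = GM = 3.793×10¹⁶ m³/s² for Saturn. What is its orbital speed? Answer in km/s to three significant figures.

v ≈ 24.0 km/s

r = 65620 km = 6.562×10⁷ m.
For a circular orbit v = √(μ/r) = √(3.793×10¹⁶ / 6.562×10⁷) = √(5.780×10⁸) = 24040 m/s.
That is 24.04 km/s.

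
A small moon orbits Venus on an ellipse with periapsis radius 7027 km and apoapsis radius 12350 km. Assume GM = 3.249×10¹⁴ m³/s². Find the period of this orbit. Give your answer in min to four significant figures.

T ≈ 175.2 min

Semi-major axis a = (r_p + r_a)/2 = (7027.0 + 12350)/2 = 9688.5 km = 9.688×10⁶ m.
By Kepler's third law T = 2π√(a³/μ) = 2π × 1.673×10³ = 1.051×10⁴ s.
= 175.2 min.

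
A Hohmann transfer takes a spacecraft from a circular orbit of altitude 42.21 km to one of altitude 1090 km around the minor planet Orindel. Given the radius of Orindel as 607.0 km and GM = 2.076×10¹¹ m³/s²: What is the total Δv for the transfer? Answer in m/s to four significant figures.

Δv_total ≈ 204.2 m/s

r₁ = 607.0 + 42.21 = 649.21 km = 6.4921×10⁵ m.
r₂ = 607.0 + 1090 = 1697.0 km = 1.6970×10⁶ m.
Transfer ellipse a_t = (r₁ + r₂)/2 = 1.173×10⁶ m.
At r₁: circular v_c1 = √(μ/r₁) = 565.5 m/s; transfer-periapsis v_p = √[μ(2/r₁ − 1/a_t)] = 680.1 m/s.
Δv₁ = v_p − v_c1 = 114.6 m/s.
At r₂: circular v_c2 = √(μ/r₂) = 349.8 m/s; transfer-apoapsis v_a = √[μ(2/r₂ − 1/a_t)] = 260.2 m/s.
Δv₂ = v_c2 − v_a = 89.57 m/s.
Total Δv = Δv₁ + Δv₂ = 204.2 m/s.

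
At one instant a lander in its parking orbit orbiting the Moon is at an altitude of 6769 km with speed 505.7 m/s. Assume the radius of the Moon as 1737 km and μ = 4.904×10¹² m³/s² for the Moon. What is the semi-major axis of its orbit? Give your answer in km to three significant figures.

r = 1737 + 6769 = 8506.0 km = 8.506×10⁶ m.
Vis-viva rearranged: 1/a = 2/r − v²/μ = 2.351×10⁻⁷ − 5.215×10⁻⁸ = 1.830×10⁻⁷ m⁻¹.
a = 5.465×10⁶ m = 5465.1 km.

a ≈ 5470 km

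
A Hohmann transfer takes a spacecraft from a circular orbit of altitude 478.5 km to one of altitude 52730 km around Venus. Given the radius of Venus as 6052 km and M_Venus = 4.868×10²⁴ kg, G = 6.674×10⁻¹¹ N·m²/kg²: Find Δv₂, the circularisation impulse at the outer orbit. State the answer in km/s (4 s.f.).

μ = GM = 6.674×10⁻¹¹ × 4.868×10²⁴ = 3.249×10¹⁴ m³/s².
r₁ = 6052 + 478.5 = 6530.5 km = 6.5305×10⁶ m.
r₂ = 6052 + 52730 = 58782 km = 5.8782×10⁷ m.
Transfer ellipse a_t = (r₁ + r₂)/2 = 3.266×10⁷ m.
At r₁: circular v_c1 = √(μ/r₁) = 7053 m/s; transfer-periapsis v_p = √[μ(2/r₁ − 1/a_t)] = 9463 m/s.
At r₂: circular v_c2 = √(μ/r₂) = 2351 m/s; transfer-apoapsis v_a = √[μ(2/r₂ − 1/a_t)] = 1051 m/s.
Δv₂ = v_c2 − v_a = 1300 m/s.
= 1.300 km/s.

Δv ≈ 1.300 km/s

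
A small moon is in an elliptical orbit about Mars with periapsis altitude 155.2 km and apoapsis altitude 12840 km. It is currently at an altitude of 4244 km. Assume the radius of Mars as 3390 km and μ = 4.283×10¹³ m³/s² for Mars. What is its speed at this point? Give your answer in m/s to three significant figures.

r_p = 3390 + 155.2 = 3545.2 km = 3.5452×10⁶ m.
r_a = 3390 + 12840 = 16230 km = 1.6230×10⁷ m.
r = 3390 + 4244 = 7634.0 km = 7.634×10⁶ m.
Semi-major axis a = (r_p + r_a)/2 = 9887.6 km = 9.888×10⁶ m.
Vis-viva: v² = μ(2/r − 1/a) = 4.283×10¹³ × (2.620×10⁻⁷ − 1.011×10⁻⁷) = 6.889×10⁶ m²/s².
v = 2625 m/s.

v ≈ 2620 m/s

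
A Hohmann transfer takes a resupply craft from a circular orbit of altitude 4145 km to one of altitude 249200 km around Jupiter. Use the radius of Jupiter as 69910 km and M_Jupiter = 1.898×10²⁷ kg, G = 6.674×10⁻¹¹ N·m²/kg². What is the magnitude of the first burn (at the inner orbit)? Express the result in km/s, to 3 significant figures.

μ = GM = 6.674×10⁻¹¹ × 1.898×10²⁷ = 1.267×10¹⁷ m³/s².
r₁ = 69910 + 4145 = 74055 km = 7.4055×10⁷ m.
r₂ = 69910 + 249200 = 319110 km = 3.1911×10⁸ m.
Transfer ellipse a_t = (r₁ + r₂)/2 = 1.966×10⁸ m.
At r₁: circular v_c1 = √(μ/r₁) = 41360 m/s; transfer-perijove v_p = √[μ(2/r₁ − 1/a_t)] = 52690 m/s.
Δv₁ = v_p − v_c1 = 11340 m/s.
= 11.34 km/s.

Δv ≈ 11.3 km/s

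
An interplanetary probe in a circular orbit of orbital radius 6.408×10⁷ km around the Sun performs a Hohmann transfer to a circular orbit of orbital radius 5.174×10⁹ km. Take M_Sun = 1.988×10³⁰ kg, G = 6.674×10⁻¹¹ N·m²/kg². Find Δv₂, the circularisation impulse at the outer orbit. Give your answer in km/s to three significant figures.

μ = GM = 6.674×10⁻¹¹ × 1.988×10³⁰ = 1.327×10²⁰ m³/s².
r₁ = 6.408×10⁷ km = 6.408×10¹⁰ m.
r₂ = 5.174×10⁹ km = 5.174×10¹² m.
Transfer ellipse a_t = (r₁ + r₂)/2 = 2.619×10¹² m.
At r₁: circular v_c1 = √(μ/r₁) = 45500 m/s; transfer-perihelion v_p = √[μ(2/r₁ − 1/a_t)] = 63960 m/s.
At r₂: circular v_c2 = √(μ/r₂) = 5064 m/s; transfer-aphelion v_a = √[μ(2/r₂ − 1/a_t)] = 792.1 m/s.
Δv₂ = v_c2 − v_a = 4272 m/s.
= 4.272 km/s.

Δv ≈ 4.27 km/s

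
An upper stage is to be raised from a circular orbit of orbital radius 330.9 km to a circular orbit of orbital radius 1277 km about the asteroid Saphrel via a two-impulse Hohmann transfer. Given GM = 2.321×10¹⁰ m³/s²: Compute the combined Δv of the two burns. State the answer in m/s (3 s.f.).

Δv_total ≈ 117 m/s

r₁ = 330.9 km = 3.309×10⁵ m.
r₂ = 1277 km = 1.277×10⁶ m.
Transfer ellipse a_t = (r₁ + r₂)/2 = 8.040×10⁵ m.
At r₁: circular v_c1 = √(μ/r₁) = 264.8 m/s; transfer-periapsis v_p = √[μ(2/r₁ − 1/a_t)] = 333.8 m/s.
Δv₁ = v_p − v_c1 = 68.94 m/s.
At r₂: circular v_c2 = √(μ/r₂) = 134.8 m/s; transfer-apoapsis v_a = √[μ(2/r₂ − 1/a_t)] = 86.49 m/s.
Δv₂ = v_c2 − v_a = 48.32 m/s.
Total Δv = Δv₁ + Δv₂ = 117.3 m/s.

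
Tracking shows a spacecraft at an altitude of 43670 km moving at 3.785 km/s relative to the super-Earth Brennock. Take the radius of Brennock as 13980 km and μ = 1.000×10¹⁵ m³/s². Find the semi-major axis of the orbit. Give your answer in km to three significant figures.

a ≈ 49100 km

r = 13980 + 43670 = 57650 km = 5.765×10⁷ m.
Vis-viva rearranged: 1/a = 2/r − v²/μ = 3.469×10⁻⁸ − 1.433×10⁻⁸ = 2.037×10⁻⁸ m⁻¹.
a = 4.910×10⁷ m = 49102 km.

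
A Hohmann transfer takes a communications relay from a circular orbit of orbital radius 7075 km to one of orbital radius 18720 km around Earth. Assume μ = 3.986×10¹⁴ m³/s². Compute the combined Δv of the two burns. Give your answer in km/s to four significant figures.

Δv_total ≈ 2.734 km/s

r₁ = 7075 km = 7.075×10⁶ m.
r₂ = 18720 km = 1.872×10⁷ m.
Transfer ellipse a_t = (r₁ + r₂)/2 = 1.290×10⁷ m.
At r₁: circular v_c1 = √(μ/r₁) = 7506 m/s; transfer-perigee v_p = √[μ(2/r₁ − 1/a_t)] = 9043 m/s.
Δv₁ = v_p − v_c1 = 1537 m/s.
At r₂: circular v_c2 = √(μ/r₂) = 4614 m/s; transfer-apogee v_a = √[μ(2/r₂ − 1/a_t)] = 3418 m/s.
Δv₂ = v_c2 − v_a = 1197 m/s.
Total Δv = Δv₁ + Δv₂ = 2734 m/s = 2.734 km/s.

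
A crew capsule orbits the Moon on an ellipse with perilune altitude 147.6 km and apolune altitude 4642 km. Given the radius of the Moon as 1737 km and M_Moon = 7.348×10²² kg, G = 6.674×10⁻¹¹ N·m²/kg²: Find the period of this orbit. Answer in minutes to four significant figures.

μ = GM = 6.674×10⁻¹¹ × 7.348×10²² = 4.904×10¹² m³/s².
r_p = 1737 + 147.6 = 1884.6 km = 1.8846×10⁶ m.
r_a = 1737 + 4642 = 6379.0 km = 6.3790×10⁶ m.
Semi-major axis a = (r_p + r_a)/2 = (1884.6 + 6379.0)/2 = 4131.8 km = 4.132×10⁶ m.
By Kepler's third law T = 2π√(a³/μ) = 2π × 3.793×10³ = 2.383×10⁴ s.
= 397.2 minutes.

T ≈ 397.2 minutes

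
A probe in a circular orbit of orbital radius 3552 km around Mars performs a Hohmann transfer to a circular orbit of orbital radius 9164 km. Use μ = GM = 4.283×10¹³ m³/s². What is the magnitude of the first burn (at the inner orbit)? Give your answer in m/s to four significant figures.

Δv ≈ 696.4 m/s

r₁ = 3552 km = 3.552×10⁶ m.
r₂ = 9164 km = 9.164×10⁶ m.
Transfer ellipse a_t = (r₁ + r₂)/2 = 6.358×10⁶ m.
At r₁: circular v_c1 = √(μ/r₁) = 3472 m/s; transfer-periapsis v_p = √[μ(2/r₁ − 1/a_t)] = 4169 m/s.
Δv₁ = v_p − v_c1 = 696.4 m/s.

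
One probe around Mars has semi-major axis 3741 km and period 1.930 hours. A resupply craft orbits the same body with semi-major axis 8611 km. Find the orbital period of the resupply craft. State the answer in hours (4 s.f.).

Kepler's third law: T² ∝ a³, so T₂ = T₁ (a₂/a₁)^(3/2).
a₂/a₁ = 2.302, (a₂/a₁)^(3/2) = 3.492.
T₂ = 1.930 × 3.492 = 6.740 hours.

T₂ ≈ 6.740 hours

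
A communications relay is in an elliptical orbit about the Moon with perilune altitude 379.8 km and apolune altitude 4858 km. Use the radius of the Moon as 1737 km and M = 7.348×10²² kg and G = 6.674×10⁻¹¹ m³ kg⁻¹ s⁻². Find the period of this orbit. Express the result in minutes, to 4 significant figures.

μ = GM = 6.674×10⁻¹¹ × 7.348×10²² = 4.904×10¹² m³/s².
r_p = 1737 + 379.8 = 2116.8 km = 2.1168×10⁶ m.
r_a = 1737 + 4858 = 6595.0 km = 6.5950×10⁶ m.
Semi-major axis a = (r_p + r_a)/2 = (2116.8 + 6595.0)/2 = 4355.9 km = 4.356×10⁶ m.
By Kepler's third law T = 2π√(a³/μ) = 2π × 4.105×10³ = 2.579×10⁴ s.
= 429.9 minutes.

T ≈ 429.9 minutes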